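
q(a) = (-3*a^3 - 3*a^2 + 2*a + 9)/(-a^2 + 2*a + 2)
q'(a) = (2*a - 2)*(-3*a^3 - 3*a^2 + 2*a + 9)/(-a^2 + 2*a + 2)^2 + (-9*a^2 - 6*a + 2)/(-a^2 + 2*a + 2)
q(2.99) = 95.86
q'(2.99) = -296.96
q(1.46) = -1.37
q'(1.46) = -9.76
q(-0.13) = 5.05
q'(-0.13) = -5.09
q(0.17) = 4.00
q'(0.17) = -2.56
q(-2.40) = -3.32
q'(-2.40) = 1.51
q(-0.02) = 4.57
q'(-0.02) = -3.68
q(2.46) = -56.31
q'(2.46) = -266.74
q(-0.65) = 26.15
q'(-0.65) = -303.40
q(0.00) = 4.50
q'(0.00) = -3.50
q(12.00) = 47.31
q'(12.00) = 2.76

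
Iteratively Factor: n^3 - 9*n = (n - 3)*(n^2 + 3*n) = n*(n - 3)*(n + 3)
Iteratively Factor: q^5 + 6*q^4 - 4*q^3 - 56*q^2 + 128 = (q + 4)*(q^4 + 2*q^3 - 12*q^2 - 8*q + 32) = (q - 2)*(q + 4)*(q^3 + 4*q^2 - 4*q - 16) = (q - 2)*(q + 2)*(q + 4)*(q^2 + 2*q - 8) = (q - 2)^2*(q + 2)*(q + 4)*(q + 4)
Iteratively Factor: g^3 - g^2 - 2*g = (g - 2)*(g^2 + g) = (g - 2)*(g + 1)*(g)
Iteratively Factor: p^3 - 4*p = (p + 2)*(p^2 - 2*p) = p*(p + 2)*(p - 2)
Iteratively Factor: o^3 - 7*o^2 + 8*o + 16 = (o - 4)*(o^2 - 3*o - 4) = (o - 4)*(o + 1)*(o - 4)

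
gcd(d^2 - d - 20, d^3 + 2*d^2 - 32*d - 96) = d + 4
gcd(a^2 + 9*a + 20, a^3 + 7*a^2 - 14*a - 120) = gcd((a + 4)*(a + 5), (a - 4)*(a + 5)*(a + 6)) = a + 5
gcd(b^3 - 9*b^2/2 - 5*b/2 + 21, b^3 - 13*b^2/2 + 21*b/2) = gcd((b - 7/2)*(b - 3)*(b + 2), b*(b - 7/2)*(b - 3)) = b^2 - 13*b/2 + 21/2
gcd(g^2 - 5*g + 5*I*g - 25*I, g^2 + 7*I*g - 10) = g + 5*I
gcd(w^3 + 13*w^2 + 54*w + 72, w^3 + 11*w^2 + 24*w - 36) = w + 6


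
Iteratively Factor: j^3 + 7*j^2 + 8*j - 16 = (j + 4)*(j^2 + 3*j - 4) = (j + 4)^2*(j - 1)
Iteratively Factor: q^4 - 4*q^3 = (q)*(q^3 - 4*q^2) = q^2*(q^2 - 4*q) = q^3*(q - 4)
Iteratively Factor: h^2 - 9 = (h - 3)*(h + 3)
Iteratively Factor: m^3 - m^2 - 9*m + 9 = (m - 1)*(m^2 - 9) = (m - 3)*(m - 1)*(m + 3)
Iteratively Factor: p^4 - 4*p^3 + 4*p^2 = (p)*(p^3 - 4*p^2 + 4*p) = p*(p - 2)*(p^2 - 2*p) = p*(p - 2)^2*(p)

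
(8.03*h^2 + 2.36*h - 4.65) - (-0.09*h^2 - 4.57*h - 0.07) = 8.12*h^2 + 6.93*h - 4.58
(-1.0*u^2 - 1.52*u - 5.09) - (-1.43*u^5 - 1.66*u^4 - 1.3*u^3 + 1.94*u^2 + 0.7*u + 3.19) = 1.43*u^5 + 1.66*u^4 + 1.3*u^3 - 2.94*u^2 - 2.22*u - 8.28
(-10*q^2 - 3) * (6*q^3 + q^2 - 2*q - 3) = -60*q^5 - 10*q^4 + 2*q^3 + 27*q^2 + 6*q + 9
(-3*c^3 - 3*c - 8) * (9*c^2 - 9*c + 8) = -27*c^5 + 27*c^4 - 51*c^3 - 45*c^2 + 48*c - 64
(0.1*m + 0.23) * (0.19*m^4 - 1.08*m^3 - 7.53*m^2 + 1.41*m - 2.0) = 0.019*m^5 - 0.0643*m^4 - 1.0014*m^3 - 1.5909*m^2 + 0.1243*m - 0.46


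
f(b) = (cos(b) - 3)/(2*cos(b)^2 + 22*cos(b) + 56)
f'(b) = (4*sin(b)*cos(b) + 22*sin(b))*(cos(b) - 3)/(2*cos(b)^2 + 22*cos(b) + 56)^2 - sin(b)/(2*cos(b)^2 + 22*cos(b) + 56) = (cos(b)^2 - 6*cos(b) - 61)*sin(b)/(2*(cos(b)^2 + 11*cos(b) + 28)^2)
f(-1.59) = -0.05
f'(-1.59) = 0.04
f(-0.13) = -0.03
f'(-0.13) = 0.00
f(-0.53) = -0.03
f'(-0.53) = 0.01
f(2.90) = -0.11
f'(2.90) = -0.02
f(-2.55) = -0.10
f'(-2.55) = 0.04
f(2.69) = -0.10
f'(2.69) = -0.03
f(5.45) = -0.03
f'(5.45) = 0.02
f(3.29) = -0.11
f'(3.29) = 0.01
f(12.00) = -0.03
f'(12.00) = 0.01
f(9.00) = -0.10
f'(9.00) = -0.03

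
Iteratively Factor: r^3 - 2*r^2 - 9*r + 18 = (r - 2)*(r^2 - 9) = (r - 2)*(r + 3)*(r - 3)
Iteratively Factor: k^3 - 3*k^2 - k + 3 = (k + 1)*(k^2 - 4*k + 3) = (k - 3)*(k + 1)*(k - 1)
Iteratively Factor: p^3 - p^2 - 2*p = (p + 1)*(p^2 - 2*p) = (p - 2)*(p + 1)*(p)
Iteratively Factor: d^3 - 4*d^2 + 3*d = (d - 3)*(d^2 - d) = d*(d - 3)*(d - 1)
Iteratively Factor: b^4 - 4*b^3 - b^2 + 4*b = (b - 1)*(b^3 - 3*b^2 - 4*b) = (b - 1)*(b + 1)*(b^2 - 4*b) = (b - 4)*(b - 1)*(b + 1)*(b)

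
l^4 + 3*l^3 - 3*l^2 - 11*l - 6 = (l - 2)*(l + 1)^2*(l + 3)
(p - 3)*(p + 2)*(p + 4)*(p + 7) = p^4 + 10*p^3 + 11*p^2 - 94*p - 168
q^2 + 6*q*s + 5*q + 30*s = (q + 5)*(q + 6*s)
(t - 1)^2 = t^2 - 2*t + 1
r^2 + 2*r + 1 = (r + 1)^2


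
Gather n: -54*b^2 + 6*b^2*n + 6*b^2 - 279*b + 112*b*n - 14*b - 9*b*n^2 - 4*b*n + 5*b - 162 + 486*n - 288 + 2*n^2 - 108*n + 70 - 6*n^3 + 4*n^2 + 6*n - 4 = -48*b^2 - 288*b - 6*n^3 + n^2*(6 - 9*b) + n*(6*b^2 + 108*b + 384) - 384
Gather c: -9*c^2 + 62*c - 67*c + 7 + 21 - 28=-9*c^2 - 5*c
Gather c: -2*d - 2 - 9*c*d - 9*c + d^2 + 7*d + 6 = c*(-9*d - 9) + d^2 + 5*d + 4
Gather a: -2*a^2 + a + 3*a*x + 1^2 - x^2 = -2*a^2 + a*(3*x + 1) - x^2 + 1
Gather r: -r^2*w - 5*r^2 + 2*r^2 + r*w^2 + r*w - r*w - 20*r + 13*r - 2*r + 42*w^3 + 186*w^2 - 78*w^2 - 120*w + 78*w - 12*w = r^2*(-w - 3) + r*(w^2 - 9) + 42*w^3 + 108*w^2 - 54*w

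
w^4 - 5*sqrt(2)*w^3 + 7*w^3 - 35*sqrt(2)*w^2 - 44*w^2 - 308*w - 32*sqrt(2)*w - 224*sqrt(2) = (w + 7)*(w - 8*sqrt(2))*(w + sqrt(2))*(w + 2*sqrt(2))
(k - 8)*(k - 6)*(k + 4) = k^3 - 10*k^2 - 8*k + 192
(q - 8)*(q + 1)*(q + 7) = q^3 - 57*q - 56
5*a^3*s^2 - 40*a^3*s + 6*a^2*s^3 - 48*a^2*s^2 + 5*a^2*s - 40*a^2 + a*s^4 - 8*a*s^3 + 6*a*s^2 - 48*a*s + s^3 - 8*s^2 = (a + s)*(5*a + s)*(s - 8)*(a*s + 1)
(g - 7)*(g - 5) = g^2 - 12*g + 35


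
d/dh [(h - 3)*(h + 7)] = 2*h + 4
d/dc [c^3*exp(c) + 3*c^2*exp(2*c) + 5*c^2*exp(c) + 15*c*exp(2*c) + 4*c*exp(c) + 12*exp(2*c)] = (c^3 + 6*c^2*exp(c) + 8*c^2 + 36*c*exp(c) + 14*c + 39*exp(c) + 4)*exp(c)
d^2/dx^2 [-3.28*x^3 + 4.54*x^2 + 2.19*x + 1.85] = 9.08 - 19.68*x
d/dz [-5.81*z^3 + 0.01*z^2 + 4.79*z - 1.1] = -17.43*z^2 + 0.02*z + 4.79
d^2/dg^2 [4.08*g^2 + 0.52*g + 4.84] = 8.16000000000000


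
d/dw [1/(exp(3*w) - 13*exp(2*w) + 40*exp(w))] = (-3*exp(2*w) + 26*exp(w) - 40)*exp(-w)/(exp(2*w) - 13*exp(w) + 40)^2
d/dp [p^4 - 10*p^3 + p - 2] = 4*p^3 - 30*p^2 + 1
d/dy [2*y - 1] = 2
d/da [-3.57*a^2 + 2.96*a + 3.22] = 2.96 - 7.14*a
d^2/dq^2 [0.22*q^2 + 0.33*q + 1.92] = 0.440000000000000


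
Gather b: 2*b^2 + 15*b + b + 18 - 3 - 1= 2*b^2 + 16*b + 14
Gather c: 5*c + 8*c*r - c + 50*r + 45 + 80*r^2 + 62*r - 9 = c*(8*r + 4) + 80*r^2 + 112*r + 36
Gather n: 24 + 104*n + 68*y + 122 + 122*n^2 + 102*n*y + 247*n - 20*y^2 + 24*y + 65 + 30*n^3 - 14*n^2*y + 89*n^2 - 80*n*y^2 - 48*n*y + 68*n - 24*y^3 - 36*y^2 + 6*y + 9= 30*n^3 + n^2*(211 - 14*y) + n*(-80*y^2 + 54*y + 419) - 24*y^3 - 56*y^2 + 98*y + 220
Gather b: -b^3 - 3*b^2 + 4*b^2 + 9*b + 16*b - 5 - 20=-b^3 + b^2 + 25*b - 25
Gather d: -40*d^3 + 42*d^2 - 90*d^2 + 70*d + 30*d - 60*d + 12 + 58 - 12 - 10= -40*d^3 - 48*d^2 + 40*d + 48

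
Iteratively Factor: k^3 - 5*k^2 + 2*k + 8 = (k - 2)*(k^2 - 3*k - 4) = (k - 4)*(k - 2)*(k + 1)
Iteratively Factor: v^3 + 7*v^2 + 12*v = (v + 3)*(v^2 + 4*v) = v*(v + 3)*(v + 4)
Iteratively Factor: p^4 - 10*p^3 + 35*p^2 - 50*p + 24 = (p - 4)*(p^3 - 6*p^2 + 11*p - 6) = (p - 4)*(p - 3)*(p^2 - 3*p + 2) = (p - 4)*(p - 3)*(p - 2)*(p - 1)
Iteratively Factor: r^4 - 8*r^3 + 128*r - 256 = (r - 4)*(r^3 - 4*r^2 - 16*r + 64) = (r - 4)*(r + 4)*(r^2 - 8*r + 16) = (r - 4)^2*(r + 4)*(r - 4)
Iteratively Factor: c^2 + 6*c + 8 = (c + 4)*(c + 2)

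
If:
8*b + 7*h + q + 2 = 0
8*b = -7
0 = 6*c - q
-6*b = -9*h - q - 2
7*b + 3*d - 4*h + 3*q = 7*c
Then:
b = -7/8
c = 383/48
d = -5095/144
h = -49/8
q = 383/8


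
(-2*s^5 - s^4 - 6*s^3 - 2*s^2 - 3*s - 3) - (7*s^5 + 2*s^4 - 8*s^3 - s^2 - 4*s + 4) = -9*s^5 - 3*s^4 + 2*s^3 - s^2 + s - 7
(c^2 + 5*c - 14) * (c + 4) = c^3 + 9*c^2 + 6*c - 56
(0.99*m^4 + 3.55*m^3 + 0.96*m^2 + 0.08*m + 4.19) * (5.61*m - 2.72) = 5.5539*m^5 + 17.2227*m^4 - 4.2704*m^3 - 2.1624*m^2 + 23.2883*m - 11.3968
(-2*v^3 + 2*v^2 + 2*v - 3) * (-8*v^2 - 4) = 16*v^5 - 16*v^4 - 8*v^3 + 16*v^2 - 8*v + 12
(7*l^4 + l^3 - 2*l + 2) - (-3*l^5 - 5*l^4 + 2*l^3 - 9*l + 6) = 3*l^5 + 12*l^4 - l^3 + 7*l - 4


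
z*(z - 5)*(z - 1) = z^3 - 6*z^2 + 5*z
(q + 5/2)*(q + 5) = q^2 + 15*q/2 + 25/2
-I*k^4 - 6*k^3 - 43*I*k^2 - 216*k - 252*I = (k - 7*I)*(k - 6*I)*(k + 6*I)*(-I*k + 1)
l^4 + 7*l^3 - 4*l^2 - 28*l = l*(l - 2)*(l + 2)*(l + 7)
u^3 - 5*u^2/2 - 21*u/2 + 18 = (u - 4)*(u - 3/2)*(u + 3)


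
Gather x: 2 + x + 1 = x + 3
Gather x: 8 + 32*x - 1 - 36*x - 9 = -4*x - 2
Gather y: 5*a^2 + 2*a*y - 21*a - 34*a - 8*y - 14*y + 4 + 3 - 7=5*a^2 - 55*a + y*(2*a - 22)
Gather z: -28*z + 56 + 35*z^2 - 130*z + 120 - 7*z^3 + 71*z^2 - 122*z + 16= -7*z^3 + 106*z^2 - 280*z + 192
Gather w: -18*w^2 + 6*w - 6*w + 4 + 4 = 8 - 18*w^2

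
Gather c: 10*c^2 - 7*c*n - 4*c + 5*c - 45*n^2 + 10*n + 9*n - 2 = 10*c^2 + c*(1 - 7*n) - 45*n^2 + 19*n - 2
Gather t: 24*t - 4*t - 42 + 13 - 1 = 20*t - 30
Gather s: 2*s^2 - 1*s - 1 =2*s^2 - s - 1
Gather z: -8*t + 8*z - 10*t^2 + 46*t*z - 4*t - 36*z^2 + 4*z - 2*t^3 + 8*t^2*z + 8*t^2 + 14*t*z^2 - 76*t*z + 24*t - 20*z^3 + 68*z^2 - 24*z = -2*t^3 - 2*t^2 + 12*t - 20*z^3 + z^2*(14*t + 32) + z*(8*t^2 - 30*t - 12)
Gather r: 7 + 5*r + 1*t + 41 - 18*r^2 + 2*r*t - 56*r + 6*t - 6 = -18*r^2 + r*(2*t - 51) + 7*t + 42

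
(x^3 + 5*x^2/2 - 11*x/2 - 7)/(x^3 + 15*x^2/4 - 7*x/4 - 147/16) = 8*(x^2 - x - 2)/(8*x^2 + 2*x - 21)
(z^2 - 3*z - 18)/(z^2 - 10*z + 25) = (z^2 - 3*z - 18)/(z^2 - 10*z + 25)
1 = 1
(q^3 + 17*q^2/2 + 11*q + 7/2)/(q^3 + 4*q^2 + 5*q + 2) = (2*q^2 + 15*q + 7)/(2*(q^2 + 3*q + 2))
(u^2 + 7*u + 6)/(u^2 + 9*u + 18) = (u + 1)/(u + 3)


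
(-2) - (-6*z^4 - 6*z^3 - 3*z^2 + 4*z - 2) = 6*z^4 + 6*z^3 + 3*z^2 - 4*z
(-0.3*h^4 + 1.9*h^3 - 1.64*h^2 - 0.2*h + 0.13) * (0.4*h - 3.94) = -0.12*h^5 + 1.942*h^4 - 8.142*h^3 + 6.3816*h^2 + 0.84*h - 0.5122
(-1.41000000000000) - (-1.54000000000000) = 0.130000000000000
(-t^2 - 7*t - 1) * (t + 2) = -t^3 - 9*t^2 - 15*t - 2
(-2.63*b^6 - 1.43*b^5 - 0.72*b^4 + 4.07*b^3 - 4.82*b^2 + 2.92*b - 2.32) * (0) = 0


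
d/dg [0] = 0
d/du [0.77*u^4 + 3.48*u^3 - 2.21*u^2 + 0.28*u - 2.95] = 3.08*u^3 + 10.44*u^2 - 4.42*u + 0.28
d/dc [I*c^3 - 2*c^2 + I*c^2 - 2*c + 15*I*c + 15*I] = 3*I*c^2 + 2*c*(-2 + I) - 2 + 15*I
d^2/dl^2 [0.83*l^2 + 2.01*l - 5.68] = 1.66000000000000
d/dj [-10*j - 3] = -10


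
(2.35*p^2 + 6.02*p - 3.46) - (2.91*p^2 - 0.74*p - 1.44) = -0.56*p^2 + 6.76*p - 2.02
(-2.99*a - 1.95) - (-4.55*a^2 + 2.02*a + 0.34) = 4.55*a^2 - 5.01*a - 2.29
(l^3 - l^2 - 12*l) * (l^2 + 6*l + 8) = l^5 + 5*l^4 - 10*l^3 - 80*l^2 - 96*l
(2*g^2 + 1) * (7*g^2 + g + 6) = 14*g^4 + 2*g^3 + 19*g^2 + g + 6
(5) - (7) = -2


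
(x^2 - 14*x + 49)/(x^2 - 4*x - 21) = (x - 7)/(x + 3)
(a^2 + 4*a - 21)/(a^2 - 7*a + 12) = (a + 7)/(a - 4)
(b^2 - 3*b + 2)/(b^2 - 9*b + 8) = (b - 2)/(b - 8)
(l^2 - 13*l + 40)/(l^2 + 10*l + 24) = (l^2 - 13*l + 40)/(l^2 + 10*l + 24)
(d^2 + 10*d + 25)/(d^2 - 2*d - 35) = (d + 5)/(d - 7)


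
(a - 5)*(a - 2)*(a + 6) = a^3 - a^2 - 32*a + 60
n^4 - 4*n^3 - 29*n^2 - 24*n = n*(n - 8)*(n + 1)*(n + 3)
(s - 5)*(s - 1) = s^2 - 6*s + 5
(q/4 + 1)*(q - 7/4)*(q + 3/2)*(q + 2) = q^4/4 + 23*q^3/16 + 31*q^2/32 - 71*q/16 - 21/4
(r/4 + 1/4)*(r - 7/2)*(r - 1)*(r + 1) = r^4/4 - 5*r^3/8 - 9*r^2/8 + 5*r/8 + 7/8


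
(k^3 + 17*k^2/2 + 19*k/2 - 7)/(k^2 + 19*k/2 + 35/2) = (2*k^2 + 3*k - 2)/(2*k + 5)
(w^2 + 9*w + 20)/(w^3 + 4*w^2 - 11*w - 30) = (w + 4)/(w^2 - w - 6)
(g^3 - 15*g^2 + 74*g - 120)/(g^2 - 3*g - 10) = (g^2 - 10*g + 24)/(g + 2)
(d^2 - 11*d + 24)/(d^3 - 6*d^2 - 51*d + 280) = (d - 3)/(d^2 + 2*d - 35)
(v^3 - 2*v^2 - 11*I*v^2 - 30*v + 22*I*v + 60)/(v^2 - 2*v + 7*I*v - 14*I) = (v^2 - 11*I*v - 30)/(v + 7*I)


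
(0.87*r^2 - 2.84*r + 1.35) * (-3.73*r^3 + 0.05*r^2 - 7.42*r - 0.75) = -3.2451*r^5 + 10.6367*r^4 - 11.6329*r^3 + 20.4878*r^2 - 7.887*r - 1.0125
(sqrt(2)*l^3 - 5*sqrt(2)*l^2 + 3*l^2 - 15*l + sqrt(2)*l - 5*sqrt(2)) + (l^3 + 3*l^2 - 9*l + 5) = l^3 + sqrt(2)*l^3 - 5*sqrt(2)*l^2 + 6*l^2 - 24*l + sqrt(2)*l - 5*sqrt(2) + 5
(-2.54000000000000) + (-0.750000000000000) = -3.29000000000000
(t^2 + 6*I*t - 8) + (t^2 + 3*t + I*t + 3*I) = 2*t^2 + 3*t + 7*I*t - 8 + 3*I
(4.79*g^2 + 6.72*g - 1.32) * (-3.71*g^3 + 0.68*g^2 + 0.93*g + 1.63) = -17.7709*g^5 - 21.674*g^4 + 13.9215*g^3 + 13.1597*g^2 + 9.726*g - 2.1516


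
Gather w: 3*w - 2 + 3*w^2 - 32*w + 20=3*w^2 - 29*w + 18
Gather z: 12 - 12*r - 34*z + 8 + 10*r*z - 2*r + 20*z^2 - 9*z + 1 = -14*r + 20*z^2 + z*(10*r - 43) + 21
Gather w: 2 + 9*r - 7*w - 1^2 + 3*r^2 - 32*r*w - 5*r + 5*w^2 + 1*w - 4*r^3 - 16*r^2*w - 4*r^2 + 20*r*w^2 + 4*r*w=-4*r^3 - r^2 + 4*r + w^2*(20*r + 5) + w*(-16*r^2 - 28*r - 6) + 1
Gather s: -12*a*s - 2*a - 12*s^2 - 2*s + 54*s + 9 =-2*a - 12*s^2 + s*(52 - 12*a) + 9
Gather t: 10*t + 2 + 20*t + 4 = 30*t + 6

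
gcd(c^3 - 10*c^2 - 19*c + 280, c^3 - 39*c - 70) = c^2 - 2*c - 35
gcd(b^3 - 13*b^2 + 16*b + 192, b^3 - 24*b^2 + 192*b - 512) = b^2 - 16*b + 64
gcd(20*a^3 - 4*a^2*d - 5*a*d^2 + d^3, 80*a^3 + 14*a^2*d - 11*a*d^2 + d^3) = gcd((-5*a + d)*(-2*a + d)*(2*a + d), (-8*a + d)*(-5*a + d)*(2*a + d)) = 10*a^2 + 3*a*d - d^2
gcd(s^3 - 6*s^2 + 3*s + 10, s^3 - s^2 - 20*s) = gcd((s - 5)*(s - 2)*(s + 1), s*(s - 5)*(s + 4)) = s - 5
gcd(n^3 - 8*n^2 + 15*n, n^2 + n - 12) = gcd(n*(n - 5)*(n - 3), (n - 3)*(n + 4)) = n - 3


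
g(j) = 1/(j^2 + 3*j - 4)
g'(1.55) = -0.65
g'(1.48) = -0.86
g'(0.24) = -0.34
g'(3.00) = -0.05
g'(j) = (-2*j - 3)/(j^2 + 3*j - 4)^2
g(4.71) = 0.03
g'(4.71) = -0.01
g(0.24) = -0.31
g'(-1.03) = -0.03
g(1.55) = 0.33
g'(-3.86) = 10.20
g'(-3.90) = 19.99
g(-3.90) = -2.04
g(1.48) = 0.38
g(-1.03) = -0.17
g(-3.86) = -1.47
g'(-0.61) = -0.06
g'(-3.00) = 0.19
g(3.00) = 0.07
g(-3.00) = -0.25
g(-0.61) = -0.18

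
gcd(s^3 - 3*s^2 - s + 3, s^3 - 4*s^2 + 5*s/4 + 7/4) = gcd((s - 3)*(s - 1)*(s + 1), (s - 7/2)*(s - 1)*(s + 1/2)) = s - 1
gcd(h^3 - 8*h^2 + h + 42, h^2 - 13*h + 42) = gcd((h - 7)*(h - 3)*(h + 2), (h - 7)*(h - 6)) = h - 7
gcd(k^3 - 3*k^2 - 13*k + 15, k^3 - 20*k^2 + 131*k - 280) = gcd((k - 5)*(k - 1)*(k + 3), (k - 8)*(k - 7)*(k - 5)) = k - 5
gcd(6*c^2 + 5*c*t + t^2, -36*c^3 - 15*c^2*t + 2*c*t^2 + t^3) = 3*c + t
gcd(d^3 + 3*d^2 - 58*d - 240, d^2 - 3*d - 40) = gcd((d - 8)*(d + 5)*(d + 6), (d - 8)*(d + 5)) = d^2 - 3*d - 40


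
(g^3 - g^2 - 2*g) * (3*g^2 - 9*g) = 3*g^5 - 12*g^4 + 3*g^3 + 18*g^2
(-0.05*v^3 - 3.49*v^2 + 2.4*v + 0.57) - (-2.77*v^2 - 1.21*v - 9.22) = -0.05*v^3 - 0.72*v^2 + 3.61*v + 9.79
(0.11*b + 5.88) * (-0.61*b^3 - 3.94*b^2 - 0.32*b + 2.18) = -0.0671*b^4 - 4.0202*b^3 - 23.2024*b^2 - 1.6418*b + 12.8184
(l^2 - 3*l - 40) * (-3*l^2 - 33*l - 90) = -3*l^4 - 24*l^3 + 129*l^2 + 1590*l + 3600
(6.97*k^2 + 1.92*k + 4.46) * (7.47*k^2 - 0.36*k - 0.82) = 52.0659*k^4 + 11.8332*k^3 + 26.9096*k^2 - 3.18*k - 3.6572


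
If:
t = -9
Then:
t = -9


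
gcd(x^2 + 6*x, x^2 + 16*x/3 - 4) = x + 6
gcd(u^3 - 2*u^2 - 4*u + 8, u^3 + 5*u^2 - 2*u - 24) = u - 2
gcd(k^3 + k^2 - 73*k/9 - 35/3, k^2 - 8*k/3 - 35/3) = k + 7/3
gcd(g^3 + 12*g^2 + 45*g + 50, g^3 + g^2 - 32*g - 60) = g^2 + 7*g + 10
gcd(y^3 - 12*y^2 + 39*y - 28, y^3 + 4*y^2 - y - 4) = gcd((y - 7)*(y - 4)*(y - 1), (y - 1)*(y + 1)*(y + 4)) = y - 1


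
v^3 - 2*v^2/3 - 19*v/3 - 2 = (v - 3)*(v + 1/3)*(v + 2)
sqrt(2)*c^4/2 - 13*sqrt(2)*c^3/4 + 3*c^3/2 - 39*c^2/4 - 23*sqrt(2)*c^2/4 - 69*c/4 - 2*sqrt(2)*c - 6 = (c - 8)*(c + 1/2)*(c + 3*sqrt(2)/2)*(sqrt(2)*c/2 + sqrt(2)/2)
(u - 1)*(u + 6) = u^2 + 5*u - 6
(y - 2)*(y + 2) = y^2 - 4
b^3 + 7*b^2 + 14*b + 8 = (b + 1)*(b + 2)*(b + 4)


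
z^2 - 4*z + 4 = (z - 2)^2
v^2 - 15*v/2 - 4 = (v - 8)*(v + 1/2)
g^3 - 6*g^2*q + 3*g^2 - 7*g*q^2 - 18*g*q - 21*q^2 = (g + 3)*(g - 7*q)*(g + q)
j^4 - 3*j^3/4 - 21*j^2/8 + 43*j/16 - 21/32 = (j - 3/2)*(j - 1/2)^2*(j + 7/4)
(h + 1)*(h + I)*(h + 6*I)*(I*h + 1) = I*h^4 - 6*h^3 + I*h^3 - 6*h^2 + I*h^2 - 6*h + I*h - 6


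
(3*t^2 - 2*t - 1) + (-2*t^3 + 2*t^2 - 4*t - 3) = -2*t^3 + 5*t^2 - 6*t - 4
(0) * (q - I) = 0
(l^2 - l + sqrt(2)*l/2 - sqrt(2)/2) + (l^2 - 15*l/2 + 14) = 2*l^2 - 17*l/2 + sqrt(2)*l/2 - sqrt(2)/2 + 14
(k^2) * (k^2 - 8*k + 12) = k^4 - 8*k^3 + 12*k^2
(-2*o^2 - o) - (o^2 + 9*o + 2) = -3*o^2 - 10*o - 2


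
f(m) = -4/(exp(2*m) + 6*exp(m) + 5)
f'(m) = -4*(-2*exp(2*m) - 6*exp(m))/(exp(2*m) + 6*exp(m) + 5)^2 = 8*(exp(m) + 3)*exp(m)/(exp(2*m) + 6*exp(m) + 5)^2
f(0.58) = -0.21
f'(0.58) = 0.19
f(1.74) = -0.06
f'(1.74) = 0.08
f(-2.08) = -0.69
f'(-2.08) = 0.09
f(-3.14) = -0.76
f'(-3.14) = 0.04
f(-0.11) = -0.36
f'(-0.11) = 0.22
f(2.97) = -0.01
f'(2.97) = 0.01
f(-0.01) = -0.34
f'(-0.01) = 0.22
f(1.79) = -0.05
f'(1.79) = 0.07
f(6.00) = 0.00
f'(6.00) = 0.00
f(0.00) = -0.33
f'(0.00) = 0.22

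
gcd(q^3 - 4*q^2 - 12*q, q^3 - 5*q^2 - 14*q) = q^2 + 2*q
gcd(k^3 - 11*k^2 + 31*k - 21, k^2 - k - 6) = k - 3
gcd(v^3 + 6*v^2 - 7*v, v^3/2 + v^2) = v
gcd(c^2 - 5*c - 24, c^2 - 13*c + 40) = c - 8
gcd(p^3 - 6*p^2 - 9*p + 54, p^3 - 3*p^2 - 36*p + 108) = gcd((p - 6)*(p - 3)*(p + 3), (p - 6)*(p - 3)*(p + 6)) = p^2 - 9*p + 18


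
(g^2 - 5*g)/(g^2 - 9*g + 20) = g/(g - 4)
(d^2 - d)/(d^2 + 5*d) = (d - 1)/(d + 5)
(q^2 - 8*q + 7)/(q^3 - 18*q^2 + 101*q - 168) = (q - 1)/(q^2 - 11*q + 24)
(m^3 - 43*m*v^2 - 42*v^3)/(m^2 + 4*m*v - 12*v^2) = (-m^2 + 6*m*v + 7*v^2)/(-m + 2*v)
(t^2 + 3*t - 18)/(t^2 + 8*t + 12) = (t - 3)/(t + 2)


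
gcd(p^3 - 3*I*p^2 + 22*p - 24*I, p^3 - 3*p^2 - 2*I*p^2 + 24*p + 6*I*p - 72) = p^2 - 2*I*p + 24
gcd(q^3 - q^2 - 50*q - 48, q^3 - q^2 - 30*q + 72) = q + 6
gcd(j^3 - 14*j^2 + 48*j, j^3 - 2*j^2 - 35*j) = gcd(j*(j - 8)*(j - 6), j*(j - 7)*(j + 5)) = j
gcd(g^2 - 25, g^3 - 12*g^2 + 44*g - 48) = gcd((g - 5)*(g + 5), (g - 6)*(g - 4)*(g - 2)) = 1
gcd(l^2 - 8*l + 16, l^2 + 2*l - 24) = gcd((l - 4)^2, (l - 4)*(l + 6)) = l - 4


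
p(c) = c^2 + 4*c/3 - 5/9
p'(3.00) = 7.33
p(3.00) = 12.44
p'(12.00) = 25.33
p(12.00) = 159.44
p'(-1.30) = -1.27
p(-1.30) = -0.60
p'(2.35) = 6.03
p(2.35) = 8.10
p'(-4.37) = -7.41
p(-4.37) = 12.71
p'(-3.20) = -5.07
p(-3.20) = 5.42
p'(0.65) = 2.63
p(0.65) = 0.73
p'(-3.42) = -5.51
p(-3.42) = 6.58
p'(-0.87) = -0.41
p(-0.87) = -0.96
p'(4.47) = 10.27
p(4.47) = 25.39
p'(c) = 2*c + 4/3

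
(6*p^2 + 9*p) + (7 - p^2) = 5*p^2 + 9*p + 7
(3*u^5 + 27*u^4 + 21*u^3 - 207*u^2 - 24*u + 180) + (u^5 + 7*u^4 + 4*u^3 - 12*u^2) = 4*u^5 + 34*u^4 + 25*u^3 - 219*u^2 - 24*u + 180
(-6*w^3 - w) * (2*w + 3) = -12*w^4 - 18*w^3 - 2*w^2 - 3*w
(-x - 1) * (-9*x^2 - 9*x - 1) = 9*x^3 + 18*x^2 + 10*x + 1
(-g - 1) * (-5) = 5*g + 5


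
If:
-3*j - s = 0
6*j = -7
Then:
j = -7/6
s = 7/2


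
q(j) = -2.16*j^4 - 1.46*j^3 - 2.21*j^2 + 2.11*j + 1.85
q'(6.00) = -2048.33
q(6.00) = -3179.77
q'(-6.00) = 1737.19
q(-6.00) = -2574.37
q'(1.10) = -19.55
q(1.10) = -3.61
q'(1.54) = -46.64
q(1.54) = -17.62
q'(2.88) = -253.34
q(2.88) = -193.88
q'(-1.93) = 56.44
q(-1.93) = -29.93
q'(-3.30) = 279.49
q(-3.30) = -232.87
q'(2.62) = -194.92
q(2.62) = -135.83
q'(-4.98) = 982.59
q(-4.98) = -1211.68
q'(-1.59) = 32.79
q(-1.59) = -15.03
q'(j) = -8.64*j^3 - 4.38*j^2 - 4.42*j + 2.11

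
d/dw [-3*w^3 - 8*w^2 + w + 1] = -9*w^2 - 16*w + 1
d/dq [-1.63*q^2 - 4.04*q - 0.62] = -3.26*q - 4.04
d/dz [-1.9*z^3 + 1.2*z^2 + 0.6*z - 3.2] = -5.7*z^2 + 2.4*z + 0.6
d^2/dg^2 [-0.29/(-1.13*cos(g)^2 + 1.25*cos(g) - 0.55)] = (-1.481204*(1 - cos(g)^2)^2 + 1.228875*cos(g)^3 - 0.472787*cos(g)^2 - 2.657125*cos(g) + 2.026984)/(1.13*cos(g)^2 - 1.25*cos(g) + 0.55)^3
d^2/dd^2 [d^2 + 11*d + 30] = 2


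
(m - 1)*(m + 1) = m^2 - 1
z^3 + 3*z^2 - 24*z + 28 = (z - 2)^2*(z + 7)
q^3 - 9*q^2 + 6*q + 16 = (q - 8)*(q - 2)*(q + 1)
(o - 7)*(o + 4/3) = o^2 - 17*o/3 - 28/3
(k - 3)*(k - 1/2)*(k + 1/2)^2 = k^4 - 5*k^3/2 - 7*k^2/4 + 5*k/8 + 3/8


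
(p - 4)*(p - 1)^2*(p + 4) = p^4 - 2*p^3 - 15*p^2 + 32*p - 16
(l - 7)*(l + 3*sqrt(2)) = l^2 - 7*l + 3*sqrt(2)*l - 21*sqrt(2)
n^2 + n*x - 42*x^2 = (n - 6*x)*(n + 7*x)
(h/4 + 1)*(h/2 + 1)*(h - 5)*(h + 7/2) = h^4/8 + 9*h^3/16 - 37*h^2/16 - 117*h/8 - 35/2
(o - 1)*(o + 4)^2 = o^3 + 7*o^2 + 8*o - 16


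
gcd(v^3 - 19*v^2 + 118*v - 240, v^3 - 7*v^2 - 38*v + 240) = v^2 - 13*v + 40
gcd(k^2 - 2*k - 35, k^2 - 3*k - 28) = k - 7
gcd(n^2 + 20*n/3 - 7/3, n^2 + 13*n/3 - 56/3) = n + 7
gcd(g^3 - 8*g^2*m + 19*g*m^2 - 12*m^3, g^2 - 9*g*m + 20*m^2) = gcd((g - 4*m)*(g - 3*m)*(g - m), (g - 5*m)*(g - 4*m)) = g - 4*m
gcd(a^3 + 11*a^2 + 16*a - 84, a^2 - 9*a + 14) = a - 2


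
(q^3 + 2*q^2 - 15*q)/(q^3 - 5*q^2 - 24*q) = (-q^2 - 2*q + 15)/(-q^2 + 5*q + 24)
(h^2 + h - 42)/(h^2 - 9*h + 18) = (h + 7)/(h - 3)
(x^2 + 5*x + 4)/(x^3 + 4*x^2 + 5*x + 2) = (x + 4)/(x^2 + 3*x + 2)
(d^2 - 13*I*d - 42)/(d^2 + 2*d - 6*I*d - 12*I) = (d - 7*I)/(d + 2)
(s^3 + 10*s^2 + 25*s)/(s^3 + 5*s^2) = (s + 5)/s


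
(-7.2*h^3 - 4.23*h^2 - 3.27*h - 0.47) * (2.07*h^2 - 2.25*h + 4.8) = -14.904*h^5 + 7.4439*h^4 - 31.8114*h^3 - 13.9194*h^2 - 14.6385*h - 2.256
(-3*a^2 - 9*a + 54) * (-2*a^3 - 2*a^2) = 6*a^5 + 24*a^4 - 90*a^3 - 108*a^2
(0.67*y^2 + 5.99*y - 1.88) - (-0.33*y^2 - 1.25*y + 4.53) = 1.0*y^2 + 7.24*y - 6.41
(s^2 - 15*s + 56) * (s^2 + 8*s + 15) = s^4 - 7*s^3 - 49*s^2 + 223*s + 840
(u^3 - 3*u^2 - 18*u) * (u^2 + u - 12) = u^5 - 2*u^4 - 33*u^3 + 18*u^2 + 216*u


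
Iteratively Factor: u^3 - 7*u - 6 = (u + 1)*(u^2 - u - 6) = (u - 3)*(u + 1)*(u + 2)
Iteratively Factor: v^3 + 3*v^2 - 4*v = (v + 4)*(v^2 - v) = (v - 1)*(v + 4)*(v)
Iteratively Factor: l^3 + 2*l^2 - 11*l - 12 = (l + 1)*(l^2 + l - 12) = (l + 1)*(l + 4)*(l - 3)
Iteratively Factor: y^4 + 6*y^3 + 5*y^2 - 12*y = (y + 3)*(y^3 + 3*y^2 - 4*y) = (y + 3)*(y + 4)*(y^2 - y) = (y - 1)*(y + 3)*(y + 4)*(y)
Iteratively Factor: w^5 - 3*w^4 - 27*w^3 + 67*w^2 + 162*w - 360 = (w + 3)*(w^4 - 6*w^3 - 9*w^2 + 94*w - 120) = (w - 2)*(w + 3)*(w^3 - 4*w^2 - 17*w + 60) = (w - 3)*(w - 2)*(w + 3)*(w^2 - w - 20) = (w - 5)*(w - 3)*(w - 2)*(w + 3)*(w + 4)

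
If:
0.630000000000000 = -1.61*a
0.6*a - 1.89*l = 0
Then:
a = -0.39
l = -0.12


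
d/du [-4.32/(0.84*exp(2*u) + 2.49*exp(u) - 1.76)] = (7.2576*exp(u) + 10.7568)*exp(u)/(0.84*exp(2*u) + 2.49*exp(u) - 1.76)^2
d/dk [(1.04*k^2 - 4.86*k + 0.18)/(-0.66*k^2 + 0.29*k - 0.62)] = (-2.906*k^2 - 1.052*k + 2.961)/(0.4356*k^4 - 0.3828*k^3 + 0.9025*k^2 - 0.3596*k + 0.3844)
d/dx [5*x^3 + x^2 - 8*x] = 15*x^2 + 2*x - 8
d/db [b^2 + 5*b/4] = 2*b + 5/4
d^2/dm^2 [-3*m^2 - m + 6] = -6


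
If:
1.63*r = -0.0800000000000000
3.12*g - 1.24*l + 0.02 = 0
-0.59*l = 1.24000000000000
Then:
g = -0.84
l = -2.10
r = -0.05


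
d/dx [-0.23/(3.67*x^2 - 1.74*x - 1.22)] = (1.6882*x - 0.4002)/(-3.67*x^2 + 1.74*x + 1.22)^2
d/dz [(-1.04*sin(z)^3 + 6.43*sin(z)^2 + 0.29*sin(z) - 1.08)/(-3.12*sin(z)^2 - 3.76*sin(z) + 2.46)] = (3.2448*sin(z)^4 + 7.8208*sin(z)^3 - 30.9472*sin(z)^2 + 24.8964*sin(z) - 3.3474)*cos(z)/(9.7344*sin(z)^4 + 23.4624*sin(z)^3 - 1.2128*sin(z)^2 - 18.4992*sin(z) + 6.0516)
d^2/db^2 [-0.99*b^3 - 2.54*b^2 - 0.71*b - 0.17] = -5.94*b - 5.08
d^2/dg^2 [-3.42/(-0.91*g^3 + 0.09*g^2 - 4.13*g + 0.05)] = ((0.6156 - 18.6732*g)*(0.91*g^3 - 0.09*g^2 + 4.13*g - 0.05) + 3.42*(2.73*g^2 - 0.18*g + 4.13)*(5.46*g^2 - 0.36*g + 8.26))/(0.91*g^3 - 0.09*g^2 + 4.13*g - 0.05)^3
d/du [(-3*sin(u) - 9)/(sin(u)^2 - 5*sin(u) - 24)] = 3*cos(u)/(sin(u) - 8)^2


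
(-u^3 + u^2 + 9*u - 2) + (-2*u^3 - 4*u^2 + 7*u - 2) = -3*u^3 - 3*u^2 + 16*u - 4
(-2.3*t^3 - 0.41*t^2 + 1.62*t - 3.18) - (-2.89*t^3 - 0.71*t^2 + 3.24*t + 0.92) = 0.59*t^3 + 0.3*t^2 - 1.62*t - 4.1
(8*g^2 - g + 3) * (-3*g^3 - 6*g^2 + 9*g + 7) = -24*g^5 - 45*g^4 + 69*g^3 + 29*g^2 + 20*g + 21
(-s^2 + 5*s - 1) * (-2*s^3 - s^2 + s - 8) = 2*s^5 - 9*s^4 - 4*s^3 + 14*s^2 - 41*s + 8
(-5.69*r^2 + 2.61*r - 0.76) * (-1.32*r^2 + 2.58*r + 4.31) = 7.5108*r^4 - 18.1254*r^3 - 16.7869*r^2 + 9.2883*r - 3.2756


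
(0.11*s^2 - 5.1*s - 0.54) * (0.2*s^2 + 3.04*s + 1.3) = 0.022*s^4 - 0.6856*s^3 - 15.469*s^2 - 8.2716*s - 0.702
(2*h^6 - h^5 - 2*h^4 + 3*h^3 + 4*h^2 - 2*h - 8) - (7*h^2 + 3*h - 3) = 2*h^6 - h^5 - 2*h^4 + 3*h^3 - 3*h^2 - 5*h - 5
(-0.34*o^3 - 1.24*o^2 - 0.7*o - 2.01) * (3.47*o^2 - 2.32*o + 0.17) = -1.1798*o^5 - 3.514*o^4 + 0.39*o^3 - 5.5615*o^2 + 4.5442*o - 0.3417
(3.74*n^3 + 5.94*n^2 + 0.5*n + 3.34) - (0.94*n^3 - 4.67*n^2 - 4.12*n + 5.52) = 2.8*n^3 + 10.61*n^2 + 4.62*n - 2.18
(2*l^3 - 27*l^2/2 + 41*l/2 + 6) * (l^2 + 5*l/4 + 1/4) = 2*l^5 - 11*l^4 + 33*l^3/8 + 113*l^2/4 + 101*l/8 + 3/2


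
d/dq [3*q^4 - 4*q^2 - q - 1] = 12*q^3 - 8*q - 1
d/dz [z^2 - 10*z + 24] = 2*z - 10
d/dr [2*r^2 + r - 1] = 4*r + 1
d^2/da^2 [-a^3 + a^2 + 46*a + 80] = 2 - 6*a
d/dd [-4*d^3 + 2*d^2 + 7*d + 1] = -12*d^2 + 4*d + 7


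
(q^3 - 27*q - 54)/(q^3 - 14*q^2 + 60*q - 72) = (q^2 + 6*q + 9)/(q^2 - 8*q + 12)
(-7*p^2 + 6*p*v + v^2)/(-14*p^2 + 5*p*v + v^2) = (p - v)/(2*p - v)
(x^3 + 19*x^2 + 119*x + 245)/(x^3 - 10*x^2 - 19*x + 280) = (x^2 + 14*x + 49)/(x^2 - 15*x + 56)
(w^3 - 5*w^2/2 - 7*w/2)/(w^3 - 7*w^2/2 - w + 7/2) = w/(w - 1)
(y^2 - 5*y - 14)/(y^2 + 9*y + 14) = (y - 7)/(y + 7)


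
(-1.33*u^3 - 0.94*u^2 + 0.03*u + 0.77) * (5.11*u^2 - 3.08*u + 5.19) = -6.7963*u^5 - 0.707*u^4 - 3.8542*u^3 - 1.0363*u^2 - 2.2159*u + 3.9963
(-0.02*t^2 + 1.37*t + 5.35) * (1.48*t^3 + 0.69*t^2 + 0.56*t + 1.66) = -0.0296*t^5 + 2.0138*t^4 + 8.8521*t^3 + 4.4255*t^2 + 5.2702*t + 8.881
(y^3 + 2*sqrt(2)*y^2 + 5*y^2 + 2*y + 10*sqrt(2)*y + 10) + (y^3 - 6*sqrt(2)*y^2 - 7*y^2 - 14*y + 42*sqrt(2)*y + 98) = 2*y^3 - 4*sqrt(2)*y^2 - 2*y^2 - 12*y + 52*sqrt(2)*y + 108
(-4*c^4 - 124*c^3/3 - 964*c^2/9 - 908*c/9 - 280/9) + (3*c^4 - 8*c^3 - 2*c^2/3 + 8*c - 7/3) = -c^4 - 148*c^3/3 - 970*c^2/9 - 836*c/9 - 301/9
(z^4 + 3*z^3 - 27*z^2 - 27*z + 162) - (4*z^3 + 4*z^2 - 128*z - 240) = z^4 - z^3 - 31*z^2 + 101*z + 402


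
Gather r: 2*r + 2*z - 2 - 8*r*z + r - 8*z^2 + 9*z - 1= r*(3 - 8*z) - 8*z^2 + 11*z - 3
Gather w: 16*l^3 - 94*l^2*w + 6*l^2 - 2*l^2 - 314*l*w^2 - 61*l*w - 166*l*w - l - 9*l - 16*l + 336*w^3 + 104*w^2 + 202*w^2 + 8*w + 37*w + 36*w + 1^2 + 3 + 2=16*l^3 + 4*l^2 - 26*l + 336*w^3 + w^2*(306 - 314*l) + w*(-94*l^2 - 227*l + 81) + 6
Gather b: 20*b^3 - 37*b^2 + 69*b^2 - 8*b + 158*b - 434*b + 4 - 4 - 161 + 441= 20*b^3 + 32*b^2 - 284*b + 280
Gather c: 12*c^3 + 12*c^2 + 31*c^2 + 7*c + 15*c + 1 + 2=12*c^3 + 43*c^2 + 22*c + 3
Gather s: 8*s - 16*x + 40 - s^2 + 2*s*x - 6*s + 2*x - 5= -s^2 + s*(2*x + 2) - 14*x + 35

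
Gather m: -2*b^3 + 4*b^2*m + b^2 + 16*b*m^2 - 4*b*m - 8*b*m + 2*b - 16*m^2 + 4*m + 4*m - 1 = -2*b^3 + b^2 + 2*b + m^2*(16*b - 16) + m*(4*b^2 - 12*b + 8) - 1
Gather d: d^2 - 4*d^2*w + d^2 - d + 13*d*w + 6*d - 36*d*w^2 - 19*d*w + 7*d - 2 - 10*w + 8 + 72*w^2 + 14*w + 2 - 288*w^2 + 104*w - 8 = d^2*(2 - 4*w) + d*(-36*w^2 - 6*w + 12) - 216*w^2 + 108*w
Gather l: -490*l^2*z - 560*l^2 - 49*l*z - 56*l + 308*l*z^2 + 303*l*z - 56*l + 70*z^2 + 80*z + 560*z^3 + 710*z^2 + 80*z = l^2*(-490*z - 560) + l*(308*z^2 + 254*z - 112) + 560*z^3 + 780*z^2 + 160*z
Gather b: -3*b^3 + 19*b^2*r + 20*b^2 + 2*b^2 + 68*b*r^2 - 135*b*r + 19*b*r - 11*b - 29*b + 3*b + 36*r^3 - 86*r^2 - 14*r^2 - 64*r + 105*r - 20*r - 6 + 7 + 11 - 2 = -3*b^3 + b^2*(19*r + 22) + b*(68*r^2 - 116*r - 37) + 36*r^3 - 100*r^2 + 21*r + 10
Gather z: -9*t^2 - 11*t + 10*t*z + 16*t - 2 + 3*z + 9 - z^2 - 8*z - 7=-9*t^2 + 5*t - z^2 + z*(10*t - 5)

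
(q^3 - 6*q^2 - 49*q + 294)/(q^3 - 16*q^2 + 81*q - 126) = (q + 7)/(q - 3)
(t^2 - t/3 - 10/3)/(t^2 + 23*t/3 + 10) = (t - 2)/(t + 6)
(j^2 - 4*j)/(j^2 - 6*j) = (j - 4)/(j - 6)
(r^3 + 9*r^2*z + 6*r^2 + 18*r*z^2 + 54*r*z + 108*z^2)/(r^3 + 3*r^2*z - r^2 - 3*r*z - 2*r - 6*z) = (r^2 + 6*r*z + 6*r + 36*z)/(r^2 - r - 2)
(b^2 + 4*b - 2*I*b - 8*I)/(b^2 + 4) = (b + 4)/(b + 2*I)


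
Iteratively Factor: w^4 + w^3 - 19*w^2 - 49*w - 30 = (w - 5)*(w^3 + 6*w^2 + 11*w + 6) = (w - 5)*(w + 3)*(w^2 + 3*w + 2) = (w - 5)*(w + 1)*(w + 3)*(w + 2)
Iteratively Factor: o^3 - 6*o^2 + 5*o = (o - 5)*(o^2 - o) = o*(o - 5)*(o - 1)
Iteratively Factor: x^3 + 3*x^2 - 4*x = (x + 4)*(x^2 - x) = (x - 1)*(x + 4)*(x)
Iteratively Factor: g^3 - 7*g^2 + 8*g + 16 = (g - 4)*(g^2 - 3*g - 4) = (g - 4)*(g + 1)*(g - 4)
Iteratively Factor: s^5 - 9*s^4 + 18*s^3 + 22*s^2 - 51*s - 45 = (s - 3)*(s^4 - 6*s^3 + 22*s + 15) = (s - 5)*(s - 3)*(s^3 - s^2 - 5*s - 3) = (s - 5)*(s - 3)^2*(s^2 + 2*s + 1) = (s - 5)*(s - 3)^2*(s + 1)*(s + 1)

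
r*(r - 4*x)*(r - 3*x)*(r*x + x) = r^4*x - 7*r^3*x^2 + r^3*x + 12*r^2*x^3 - 7*r^2*x^2 + 12*r*x^3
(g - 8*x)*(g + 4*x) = g^2 - 4*g*x - 32*x^2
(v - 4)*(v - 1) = v^2 - 5*v + 4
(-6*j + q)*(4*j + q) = -24*j^2 - 2*j*q + q^2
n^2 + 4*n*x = n*(n + 4*x)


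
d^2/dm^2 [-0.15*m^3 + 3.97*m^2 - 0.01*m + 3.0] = 7.94 - 0.9*m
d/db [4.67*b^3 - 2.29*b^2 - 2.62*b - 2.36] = 14.01*b^2 - 4.58*b - 2.62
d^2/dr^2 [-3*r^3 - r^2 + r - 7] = -18*r - 2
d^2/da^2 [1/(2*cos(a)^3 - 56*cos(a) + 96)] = ((3*cos(a)^2 - 28)^2*sin(a)^2 + (9*cos(a)^2 - 34)*(cos(a)^3 - 28*cos(a) + 48)*cos(a)/2)/(cos(a)^3 - 28*cos(a) + 48)^3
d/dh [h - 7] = 1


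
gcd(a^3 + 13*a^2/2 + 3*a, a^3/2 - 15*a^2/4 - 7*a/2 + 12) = 1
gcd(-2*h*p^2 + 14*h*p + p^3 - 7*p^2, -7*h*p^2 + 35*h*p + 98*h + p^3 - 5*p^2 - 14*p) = p - 7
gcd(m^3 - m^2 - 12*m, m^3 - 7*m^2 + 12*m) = m^2 - 4*m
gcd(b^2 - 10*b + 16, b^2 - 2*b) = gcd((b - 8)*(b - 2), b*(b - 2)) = b - 2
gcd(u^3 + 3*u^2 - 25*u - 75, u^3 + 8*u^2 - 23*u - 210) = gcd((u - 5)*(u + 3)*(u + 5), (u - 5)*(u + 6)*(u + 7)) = u - 5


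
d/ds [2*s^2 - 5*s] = 4*s - 5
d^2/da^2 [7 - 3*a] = 0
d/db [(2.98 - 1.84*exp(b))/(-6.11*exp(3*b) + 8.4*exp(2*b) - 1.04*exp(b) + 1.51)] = (-22.4848*exp(3*b) + 70.0794*exp(2*b) - 50.064*exp(b) + 0.3208)*exp(b)/(37.3321*exp(6*b) - 102.648*exp(5*b) + 83.2688*exp(4*b) - 35.9242*exp(3*b) + 26.4496*exp(2*b) - 3.1408*exp(b) + 2.2801)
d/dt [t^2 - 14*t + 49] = 2*t - 14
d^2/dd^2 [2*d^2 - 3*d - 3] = 4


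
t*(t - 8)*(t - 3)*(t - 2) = t^4 - 13*t^3 + 46*t^2 - 48*t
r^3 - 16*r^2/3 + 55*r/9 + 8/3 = (r - 3)*(r - 8/3)*(r + 1/3)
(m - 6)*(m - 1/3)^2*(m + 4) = m^4 - 8*m^3/3 - 203*m^2/9 + 142*m/9 - 8/3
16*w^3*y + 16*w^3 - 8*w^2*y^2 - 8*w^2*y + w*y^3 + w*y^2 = (-4*w + y)^2*(w*y + w)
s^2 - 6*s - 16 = (s - 8)*(s + 2)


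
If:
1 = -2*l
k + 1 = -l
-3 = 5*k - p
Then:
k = -1/2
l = -1/2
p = 1/2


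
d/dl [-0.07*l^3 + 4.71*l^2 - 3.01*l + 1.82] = -0.21*l^2 + 9.42*l - 3.01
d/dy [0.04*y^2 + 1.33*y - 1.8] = 0.08*y + 1.33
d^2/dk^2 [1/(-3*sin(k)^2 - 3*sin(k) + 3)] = (4*sin(k)^4 + 3*sin(k)^3 - sin(k)^2 - 5*sin(k) - 4)/(3*(sin(k) - cos(k)^2)^3)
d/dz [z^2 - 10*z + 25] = 2*z - 10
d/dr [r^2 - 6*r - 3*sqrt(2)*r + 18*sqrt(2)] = 2*r - 6 - 3*sqrt(2)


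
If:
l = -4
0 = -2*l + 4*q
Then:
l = -4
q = -2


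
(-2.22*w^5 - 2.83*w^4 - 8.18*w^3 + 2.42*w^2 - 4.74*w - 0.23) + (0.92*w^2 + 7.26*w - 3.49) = -2.22*w^5 - 2.83*w^4 - 8.18*w^3 + 3.34*w^2 + 2.52*w - 3.72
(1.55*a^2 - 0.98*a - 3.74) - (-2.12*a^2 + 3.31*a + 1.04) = 3.67*a^2 - 4.29*a - 4.78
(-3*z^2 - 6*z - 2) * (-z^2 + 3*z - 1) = 3*z^4 - 3*z^3 - 13*z^2 + 2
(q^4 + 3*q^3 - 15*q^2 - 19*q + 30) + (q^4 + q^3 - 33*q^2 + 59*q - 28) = 2*q^4 + 4*q^3 - 48*q^2 + 40*q + 2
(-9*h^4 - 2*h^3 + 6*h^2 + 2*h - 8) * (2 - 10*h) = 90*h^5 + 2*h^4 - 64*h^3 - 8*h^2 + 84*h - 16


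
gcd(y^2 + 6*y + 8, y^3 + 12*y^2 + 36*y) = 1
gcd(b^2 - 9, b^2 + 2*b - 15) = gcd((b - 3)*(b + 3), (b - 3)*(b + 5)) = b - 3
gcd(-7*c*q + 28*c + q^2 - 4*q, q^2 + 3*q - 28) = q - 4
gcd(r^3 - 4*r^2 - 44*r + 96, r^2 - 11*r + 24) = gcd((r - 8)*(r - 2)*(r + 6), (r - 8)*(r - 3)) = r - 8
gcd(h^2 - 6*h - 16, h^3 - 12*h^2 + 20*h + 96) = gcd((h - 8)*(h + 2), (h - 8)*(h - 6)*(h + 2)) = h^2 - 6*h - 16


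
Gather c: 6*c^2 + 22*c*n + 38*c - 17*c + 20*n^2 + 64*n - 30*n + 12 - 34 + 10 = 6*c^2 + c*(22*n + 21) + 20*n^2 + 34*n - 12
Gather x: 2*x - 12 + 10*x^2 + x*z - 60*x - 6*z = 10*x^2 + x*(z - 58) - 6*z - 12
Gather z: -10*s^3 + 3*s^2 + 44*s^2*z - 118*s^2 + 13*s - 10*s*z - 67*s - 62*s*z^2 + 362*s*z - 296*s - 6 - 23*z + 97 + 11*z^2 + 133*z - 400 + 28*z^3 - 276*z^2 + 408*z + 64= -10*s^3 - 115*s^2 - 350*s + 28*z^3 + z^2*(-62*s - 265) + z*(44*s^2 + 352*s + 518) - 245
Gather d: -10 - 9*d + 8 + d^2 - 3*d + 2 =d^2 - 12*d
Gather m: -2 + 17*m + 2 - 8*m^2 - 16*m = -8*m^2 + m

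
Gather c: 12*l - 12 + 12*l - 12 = 24*l - 24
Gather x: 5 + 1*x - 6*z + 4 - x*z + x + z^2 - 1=x*(2 - z) + z^2 - 6*z + 8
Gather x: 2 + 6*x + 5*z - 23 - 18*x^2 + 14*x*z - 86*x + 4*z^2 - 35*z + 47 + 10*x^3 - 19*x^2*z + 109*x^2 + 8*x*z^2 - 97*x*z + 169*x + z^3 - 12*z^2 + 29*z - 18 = 10*x^3 + x^2*(91 - 19*z) + x*(8*z^2 - 83*z + 89) + z^3 - 8*z^2 - z + 8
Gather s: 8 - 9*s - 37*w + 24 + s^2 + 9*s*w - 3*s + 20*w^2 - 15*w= s^2 + s*(9*w - 12) + 20*w^2 - 52*w + 32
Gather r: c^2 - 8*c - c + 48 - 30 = c^2 - 9*c + 18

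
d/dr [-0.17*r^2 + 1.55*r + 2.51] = 1.55 - 0.34*r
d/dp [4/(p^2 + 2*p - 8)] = 8*(-p - 1)/(p^2 + 2*p - 8)^2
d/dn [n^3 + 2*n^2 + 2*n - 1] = 3*n^2 + 4*n + 2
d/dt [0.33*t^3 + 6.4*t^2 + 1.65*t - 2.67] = 0.99*t^2 + 12.8*t + 1.65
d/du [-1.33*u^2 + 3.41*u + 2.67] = 3.41 - 2.66*u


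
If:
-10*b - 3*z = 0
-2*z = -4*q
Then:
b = -3*z/10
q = z/2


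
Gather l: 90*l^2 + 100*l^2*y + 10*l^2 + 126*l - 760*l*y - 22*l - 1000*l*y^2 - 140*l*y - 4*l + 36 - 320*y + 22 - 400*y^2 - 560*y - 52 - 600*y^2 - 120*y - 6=l^2*(100*y + 100) + l*(-1000*y^2 - 900*y + 100) - 1000*y^2 - 1000*y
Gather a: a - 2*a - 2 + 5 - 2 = 1 - a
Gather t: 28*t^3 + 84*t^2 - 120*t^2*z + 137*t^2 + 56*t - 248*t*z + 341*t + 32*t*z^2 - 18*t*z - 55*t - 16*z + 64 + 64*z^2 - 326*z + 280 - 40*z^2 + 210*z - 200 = 28*t^3 + t^2*(221 - 120*z) + t*(32*z^2 - 266*z + 342) + 24*z^2 - 132*z + 144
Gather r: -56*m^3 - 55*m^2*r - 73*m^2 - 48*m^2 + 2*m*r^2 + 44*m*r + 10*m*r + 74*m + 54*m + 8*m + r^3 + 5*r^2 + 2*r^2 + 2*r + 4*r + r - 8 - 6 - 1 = -56*m^3 - 121*m^2 + 136*m + r^3 + r^2*(2*m + 7) + r*(-55*m^2 + 54*m + 7) - 15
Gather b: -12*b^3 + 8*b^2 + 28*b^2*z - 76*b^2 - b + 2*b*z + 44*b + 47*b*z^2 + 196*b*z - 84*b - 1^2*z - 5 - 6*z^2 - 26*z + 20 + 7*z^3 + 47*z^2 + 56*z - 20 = -12*b^3 + b^2*(28*z - 68) + b*(47*z^2 + 198*z - 41) + 7*z^3 + 41*z^2 + 29*z - 5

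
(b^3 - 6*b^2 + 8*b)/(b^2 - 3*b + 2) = b*(b - 4)/(b - 1)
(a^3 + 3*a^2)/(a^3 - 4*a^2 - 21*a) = a/(a - 7)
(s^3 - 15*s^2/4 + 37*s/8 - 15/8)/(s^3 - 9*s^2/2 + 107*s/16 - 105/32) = 4*(s - 1)/(4*s - 7)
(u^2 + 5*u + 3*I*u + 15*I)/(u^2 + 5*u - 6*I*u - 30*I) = (u + 3*I)/(u - 6*I)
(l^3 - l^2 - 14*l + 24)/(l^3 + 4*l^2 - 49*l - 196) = (l^2 - 5*l + 6)/(l^2 - 49)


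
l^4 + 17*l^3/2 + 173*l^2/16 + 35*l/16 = l*(l + 1/4)*(l + 5/4)*(l + 7)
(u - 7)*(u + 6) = u^2 - u - 42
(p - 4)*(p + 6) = p^2 + 2*p - 24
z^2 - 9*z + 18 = (z - 6)*(z - 3)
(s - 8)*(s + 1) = s^2 - 7*s - 8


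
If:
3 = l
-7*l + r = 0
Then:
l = 3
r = 21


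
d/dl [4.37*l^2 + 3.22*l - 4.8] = 8.74*l + 3.22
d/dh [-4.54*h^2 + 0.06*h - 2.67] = 0.06 - 9.08*h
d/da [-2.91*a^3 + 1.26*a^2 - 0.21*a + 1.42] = -8.73*a^2 + 2.52*a - 0.21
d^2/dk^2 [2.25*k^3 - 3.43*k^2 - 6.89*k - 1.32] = 13.5*k - 6.86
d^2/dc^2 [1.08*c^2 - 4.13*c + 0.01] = 2.16000000000000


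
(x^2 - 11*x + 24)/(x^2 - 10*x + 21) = (x - 8)/(x - 7)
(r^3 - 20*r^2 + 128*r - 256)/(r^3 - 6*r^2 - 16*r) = (r^2 - 12*r + 32)/(r*(r + 2))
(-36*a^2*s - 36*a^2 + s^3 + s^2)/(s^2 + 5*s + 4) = (-36*a^2 + s^2)/(s + 4)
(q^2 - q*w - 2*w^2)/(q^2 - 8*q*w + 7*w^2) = (q^2 - q*w - 2*w^2)/(q^2 - 8*q*w + 7*w^2)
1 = 1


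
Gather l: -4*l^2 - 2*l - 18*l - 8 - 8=-4*l^2 - 20*l - 16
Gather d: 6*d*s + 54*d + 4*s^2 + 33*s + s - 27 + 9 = d*(6*s + 54) + 4*s^2 + 34*s - 18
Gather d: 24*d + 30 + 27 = 24*d + 57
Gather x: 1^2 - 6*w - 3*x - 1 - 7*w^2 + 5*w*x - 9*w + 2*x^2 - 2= -7*w^2 - 15*w + 2*x^2 + x*(5*w - 3) - 2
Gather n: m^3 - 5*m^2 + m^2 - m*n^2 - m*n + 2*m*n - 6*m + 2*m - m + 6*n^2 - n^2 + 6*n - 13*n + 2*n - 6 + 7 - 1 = m^3 - 4*m^2 - 5*m + n^2*(5 - m) + n*(m - 5)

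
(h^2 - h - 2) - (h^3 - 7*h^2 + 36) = -h^3 + 8*h^2 - h - 38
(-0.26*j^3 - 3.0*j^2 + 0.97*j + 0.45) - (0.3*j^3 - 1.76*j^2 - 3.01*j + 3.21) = -0.56*j^3 - 1.24*j^2 + 3.98*j - 2.76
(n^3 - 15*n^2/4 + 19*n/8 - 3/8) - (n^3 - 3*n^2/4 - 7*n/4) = -3*n^2 + 33*n/8 - 3/8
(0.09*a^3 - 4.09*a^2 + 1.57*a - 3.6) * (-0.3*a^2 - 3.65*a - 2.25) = -0.027*a^5 + 0.8985*a^4 + 14.255*a^3 + 4.552*a^2 + 9.6075*a + 8.1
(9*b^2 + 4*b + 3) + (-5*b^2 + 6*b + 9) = 4*b^2 + 10*b + 12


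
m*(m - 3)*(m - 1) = m^3 - 4*m^2 + 3*m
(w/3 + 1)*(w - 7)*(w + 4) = w^3/3 - 37*w/3 - 28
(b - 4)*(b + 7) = b^2 + 3*b - 28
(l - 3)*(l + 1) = l^2 - 2*l - 3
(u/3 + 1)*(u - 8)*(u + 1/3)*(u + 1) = u^4/3 - 11*u^3/9 - 91*u^2/9 - 101*u/9 - 8/3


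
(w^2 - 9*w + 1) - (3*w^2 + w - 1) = -2*w^2 - 10*w + 2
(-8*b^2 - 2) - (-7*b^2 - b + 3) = -b^2 + b - 5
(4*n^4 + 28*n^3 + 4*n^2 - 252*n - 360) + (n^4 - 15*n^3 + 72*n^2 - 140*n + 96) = 5*n^4 + 13*n^3 + 76*n^2 - 392*n - 264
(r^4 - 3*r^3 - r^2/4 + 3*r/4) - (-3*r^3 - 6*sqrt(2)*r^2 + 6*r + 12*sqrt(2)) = r^4 - r^2/4 + 6*sqrt(2)*r^2 - 21*r/4 - 12*sqrt(2)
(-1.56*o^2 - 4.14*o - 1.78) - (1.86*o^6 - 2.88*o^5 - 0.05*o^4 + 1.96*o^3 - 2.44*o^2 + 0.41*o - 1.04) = -1.86*o^6 + 2.88*o^5 + 0.05*o^4 - 1.96*o^3 + 0.88*o^2 - 4.55*o - 0.74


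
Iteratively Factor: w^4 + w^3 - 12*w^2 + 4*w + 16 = (w - 2)*(w^3 + 3*w^2 - 6*w - 8) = (w - 2)*(w + 1)*(w^2 + 2*w - 8) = (w - 2)^2*(w + 1)*(w + 4)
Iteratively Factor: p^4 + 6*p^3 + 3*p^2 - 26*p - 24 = (p - 2)*(p^3 + 8*p^2 + 19*p + 12) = (p - 2)*(p + 4)*(p^2 + 4*p + 3) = (p - 2)*(p + 1)*(p + 4)*(p + 3)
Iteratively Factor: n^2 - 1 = (n - 1)*(n + 1)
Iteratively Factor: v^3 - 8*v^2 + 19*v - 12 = (v - 3)*(v^2 - 5*v + 4) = (v - 3)*(v - 1)*(v - 4)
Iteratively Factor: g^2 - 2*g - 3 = (g - 3)*(g + 1)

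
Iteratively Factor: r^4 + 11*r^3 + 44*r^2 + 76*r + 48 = (r + 2)*(r^3 + 9*r^2 + 26*r + 24) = (r + 2)*(r + 4)*(r^2 + 5*r + 6) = (r + 2)*(r + 3)*(r + 4)*(r + 2)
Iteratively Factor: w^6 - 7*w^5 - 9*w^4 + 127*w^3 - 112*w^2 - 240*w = (w - 3)*(w^5 - 4*w^4 - 21*w^3 + 64*w^2 + 80*w) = w*(w - 3)*(w^4 - 4*w^3 - 21*w^2 + 64*w + 80) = w*(w - 3)*(w + 4)*(w^3 - 8*w^2 + 11*w + 20) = w*(w - 4)*(w - 3)*(w + 4)*(w^2 - 4*w - 5) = w*(w - 5)*(w - 4)*(w - 3)*(w + 4)*(w + 1)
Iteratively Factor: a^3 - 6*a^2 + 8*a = (a - 4)*(a^2 - 2*a) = (a - 4)*(a - 2)*(a)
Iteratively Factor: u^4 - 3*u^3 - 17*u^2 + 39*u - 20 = (u + 4)*(u^3 - 7*u^2 + 11*u - 5) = (u - 1)*(u + 4)*(u^2 - 6*u + 5) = (u - 5)*(u - 1)*(u + 4)*(u - 1)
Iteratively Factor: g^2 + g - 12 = (g + 4)*(g - 3)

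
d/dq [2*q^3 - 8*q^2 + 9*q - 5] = 6*q^2 - 16*q + 9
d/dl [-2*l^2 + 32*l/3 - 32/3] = 32/3 - 4*l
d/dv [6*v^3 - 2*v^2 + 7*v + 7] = 18*v^2 - 4*v + 7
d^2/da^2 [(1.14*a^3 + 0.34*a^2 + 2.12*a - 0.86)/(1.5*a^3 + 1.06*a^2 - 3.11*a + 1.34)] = (-2.09520000000001*a^6 + 60.5286*a^5 - 20.9754*a^4 + 14.153228*a^3 - 64.263408*a^2 + 21.596472*a + 4.69786000000001)/(3.375*a^9 + 7.155*a^8 - 15.9363*a^7 - 19.433384*a^6 + 45.824862*a^5 - 2.23245000000001*a^4 - 48.504695*a^3 + 44.59185*a^2 - 16.752948*a + 2.406104)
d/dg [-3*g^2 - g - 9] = -6*g - 1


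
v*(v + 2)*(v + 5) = v^3 + 7*v^2 + 10*v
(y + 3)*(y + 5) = y^2 + 8*y + 15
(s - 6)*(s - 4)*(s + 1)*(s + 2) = s^4 - 7*s^3 - 4*s^2 + 52*s + 48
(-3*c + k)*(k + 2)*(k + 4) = -3*c*k^2 - 18*c*k - 24*c + k^3 + 6*k^2 + 8*k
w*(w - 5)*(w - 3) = w^3 - 8*w^2 + 15*w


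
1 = 1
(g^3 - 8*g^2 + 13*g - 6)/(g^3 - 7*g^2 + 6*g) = (g - 1)/g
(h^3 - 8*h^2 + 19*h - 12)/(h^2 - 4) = (h^3 - 8*h^2 + 19*h - 12)/(h^2 - 4)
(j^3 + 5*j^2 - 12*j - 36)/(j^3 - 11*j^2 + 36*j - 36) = (j^2 + 8*j + 12)/(j^2 - 8*j + 12)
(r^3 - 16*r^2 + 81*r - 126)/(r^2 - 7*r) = r - 9 + 18/r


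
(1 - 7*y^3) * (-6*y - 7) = 42*y^4 + 49*y^3 - 6*y - 7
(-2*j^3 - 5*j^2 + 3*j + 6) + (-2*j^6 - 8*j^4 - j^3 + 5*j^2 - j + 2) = -2*j^6 - 8*j^4 - 3*j^3 + 2*j + 8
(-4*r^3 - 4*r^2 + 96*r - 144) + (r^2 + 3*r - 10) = -4*r^3 - 3*r^2 + 99*r - 154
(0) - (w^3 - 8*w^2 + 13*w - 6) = -w^3 + 8*w^2 - 13*w + 6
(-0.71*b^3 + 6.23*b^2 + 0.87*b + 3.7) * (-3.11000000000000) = 2.2081*b^3 - 19.3753*b^2 - 2.7057*b - 11.507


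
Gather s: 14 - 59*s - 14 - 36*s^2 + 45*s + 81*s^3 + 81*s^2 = 81*s^3 + 45*s^2 - 14*s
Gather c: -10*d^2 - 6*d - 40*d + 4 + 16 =-10*d^2 - 46*d + 20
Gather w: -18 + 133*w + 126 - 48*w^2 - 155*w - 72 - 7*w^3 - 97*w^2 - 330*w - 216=-7*w^3 - 145*w^2 - 352*w - 180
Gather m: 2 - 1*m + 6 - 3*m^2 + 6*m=-3*m^2 + 5*m + 8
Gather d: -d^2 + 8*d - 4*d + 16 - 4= -d^2 + 4*d + 12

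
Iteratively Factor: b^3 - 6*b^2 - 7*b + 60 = (b + 3)*(b^2 - 9*b + 20) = (b - 4)*(b + 3)*(b - 5)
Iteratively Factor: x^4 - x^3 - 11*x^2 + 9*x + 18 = (x + 3)*(x^3 - 4*x^2 + x + 6) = (x - 2)*(x + 3)*(x^2 - 2*x - 3) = (x - 2)*(x + 1)*(x + 3)*(x - 3)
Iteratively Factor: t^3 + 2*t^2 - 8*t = (t - 2)*(t^2 + 4*t) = t*(t - 2)*(t + 4)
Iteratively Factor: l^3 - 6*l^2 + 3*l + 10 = (l - 5)*(l^2 - l - 2) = (l - 5)*(l + 1)*(l - 2)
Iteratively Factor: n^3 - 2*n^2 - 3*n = (n + 1)*(n^2 - 3*n) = n*(n + 1)*(n - 3)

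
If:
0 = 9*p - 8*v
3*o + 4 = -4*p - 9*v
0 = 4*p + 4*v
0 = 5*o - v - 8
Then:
No Solution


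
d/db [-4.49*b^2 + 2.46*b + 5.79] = 2.46 - 8.98*b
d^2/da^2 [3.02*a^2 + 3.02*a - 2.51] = 6.04000000000000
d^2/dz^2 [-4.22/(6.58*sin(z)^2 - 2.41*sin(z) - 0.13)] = (-730.843232*sin(z)^4 + 200.759748*sin(z)^3 + 1057.315514*sin(z)^2 - 400.19737*sin(z) + 56.23994)/(-6.58*sin(z)^2 + 2.41*sin(z) + 0.13)^3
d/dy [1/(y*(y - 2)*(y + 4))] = (-y*(y - 2) - y*(y + 4) - (y - 2)*(y + 4))/(y^2*(y - 2)^2*(y + 4)^2)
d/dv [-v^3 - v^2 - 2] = v*(-3*v - 2)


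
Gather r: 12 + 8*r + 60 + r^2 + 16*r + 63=r^2 + 24*r + 135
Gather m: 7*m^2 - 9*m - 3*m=7*m^2 - 12*m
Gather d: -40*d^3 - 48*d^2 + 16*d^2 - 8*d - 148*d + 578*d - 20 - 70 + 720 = -40*d^3 - 32*d^2 + 422*d + 630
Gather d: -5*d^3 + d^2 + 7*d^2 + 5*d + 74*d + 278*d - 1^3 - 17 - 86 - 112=-5*d^3 + 8*d^2 + 357*d - 216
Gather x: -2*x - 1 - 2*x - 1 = -4*x - 2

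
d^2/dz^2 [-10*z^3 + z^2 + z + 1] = 2 - 60*z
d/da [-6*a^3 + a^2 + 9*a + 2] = -18*a^2 + 2*a + 9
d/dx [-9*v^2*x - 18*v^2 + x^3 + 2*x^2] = -9*v^2 + 3*x^2 + 4*x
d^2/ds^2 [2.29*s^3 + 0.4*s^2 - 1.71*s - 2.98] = 13.74*s + 0.8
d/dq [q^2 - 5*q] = 2*q - 5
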